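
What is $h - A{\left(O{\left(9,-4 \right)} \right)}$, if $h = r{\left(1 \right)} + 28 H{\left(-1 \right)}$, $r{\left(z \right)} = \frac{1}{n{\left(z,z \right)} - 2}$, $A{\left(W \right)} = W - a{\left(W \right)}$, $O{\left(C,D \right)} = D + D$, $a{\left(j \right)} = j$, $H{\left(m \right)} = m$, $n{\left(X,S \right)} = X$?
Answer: $-29$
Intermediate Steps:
$O{\left(C,D \right)} = 2 D$
$A{\left(W \right)} = 0$ ($A{\left(W \right)} = W - W = 0$)
$r{\left(z \right)} = \frac{1}{-2 + z}$ ($r{\left(z \right)} = \frac{1}{z - 2} = \frac{1}{-2 + z}$)
$h = -29$ ($h = \frac{1}{-2 + 1} + 28 \left(-1\right) = \frac{1}{-1} - 28 = -1 - 28 = -29$)
$h - A{\left(O{\left(9,-4 \right)} \right)} = -29 - 0 = -29 + 0 = -29$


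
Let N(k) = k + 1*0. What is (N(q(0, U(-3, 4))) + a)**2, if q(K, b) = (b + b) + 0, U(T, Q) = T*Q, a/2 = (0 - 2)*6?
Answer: 2304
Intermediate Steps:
a = -24 (a = 2*((0 - 2)*6) = 2*(-2*6) = 2*(-12) = -24)
U(T, Q) = Q*T
q(K, b) = 2*b (q(K, b) = 2*b + 0 = 2*b)
N(k) = k (N(k) = k + 0 = k)
(N(q(0, U(-3, 4))) + a)**2 = (2*(4*(-3)) - 24)**2 = (2*(-12) - 24)**2 = (-24 - 24)**2 = (-48)**2 = 2304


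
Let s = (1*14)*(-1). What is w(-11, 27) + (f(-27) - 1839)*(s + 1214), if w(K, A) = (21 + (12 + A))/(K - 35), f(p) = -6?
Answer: -50922030/23 ≈ -2.2140e+6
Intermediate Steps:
s = -14 (s = 14*(-1) = -14)
w(K, A) = (33 + A)/(-35 + K)
w(-11, 27) + (f(-27) - 1839)*(s + 1214) = (33 + 27)/(-35 - 11) + (-6 - 1839)*(-14 + 1214) = 60/(-46) - 1845*1200 = -1/46*60 - 2214000 = -30/23 - 2214000 = -50922030/23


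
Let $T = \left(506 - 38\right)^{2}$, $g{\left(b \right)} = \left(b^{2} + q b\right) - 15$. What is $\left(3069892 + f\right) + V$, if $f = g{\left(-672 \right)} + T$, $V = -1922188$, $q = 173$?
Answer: $1702041$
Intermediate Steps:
$g{\left(b \right)} = -15 + b^{2} + 173 b$ ($g{\left(b \right)} = \left(b^{2} + 173 b\right) - 15 = -15 + b^{2} + 173 b$)
$T = 219024$ ($T = 468^{2} = 219024$)
$f = 554337$ ($f = \left(-15 + \left(-672\right)^{2} + 173 \left(-672\right)\right) + 219024 = \left(-15 + 451584 - 116256\right) + 219024 = 335313 + 219024 = 554337$)
$\left(3069892 + f\right) + V = \left(3069892 + 554337\right) - 1922188 = 3624229 - 1922188 = 1702041$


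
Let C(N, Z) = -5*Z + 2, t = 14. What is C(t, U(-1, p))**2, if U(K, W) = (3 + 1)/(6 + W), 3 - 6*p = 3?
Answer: 16/9 ≈ 1.7778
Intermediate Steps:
p = 0 (p = 1/2 - 1/6*3 = 1/2 - 1/2 = 0)
U(K, W) = 4/(6 + W)
C(N, Z) = 2 - 5*Z
C(t, U(-1, p))**2 = (2 - 20/(6 + 0))**2 = (2 - 20/6)**2 = (2 - 5*2/3)**2 = (2 - 10/3)**2 = (-4/3)**2 = 16/9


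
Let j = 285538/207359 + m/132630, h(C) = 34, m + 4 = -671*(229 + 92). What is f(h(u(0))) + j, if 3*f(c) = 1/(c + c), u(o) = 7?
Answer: -15092312181/62337921452 ≈ -0.24210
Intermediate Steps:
m = -215395 (m = -4 - 671*(229 + 92) = -4 - 671*321 = -4 - 215391 = -215395)
f(c) = 1/(6*c) (f(c) = 1/(3*(c + c)) = 1/(3*((2*c))) = (1/(2*c))/3 = 1/(6*c))
j = -1358637373/5500404834 (j = 285538/207359 - 215395/132630 = 285538*(1/207359) - 215395*1/132630 = 285538/207359 - 43079/26526 = -1358637373/5500404834 ≈ -0.24701)
f(h(u(0))) + j = (⅙)/34 - 1358637373/5500404834 = (⅙)*(1/34) - 1358637373/5500404834 = 1/204 - 1358637373/5500404834 = -15092312181/62337921452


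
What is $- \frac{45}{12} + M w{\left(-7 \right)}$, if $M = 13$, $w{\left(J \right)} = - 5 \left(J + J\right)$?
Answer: $\frac{3625}{4} \approx 906.25$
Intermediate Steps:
$w{\left(J \right)} = - 10 J$ ($w{\left(J \right)} = - 5 \cdot 2 J = - 10 J$)
$- \frac{45}{12} + M w{\left(-7 \right)} = - \frac{45}{12} + 13 \left(\left(-10\right) \left(-7\right)\right) = \left(-45\right) \frac{1}{12} + 13 \cdot 70 = - \frac{15}{4} + 910 = \frac{3625}{4}$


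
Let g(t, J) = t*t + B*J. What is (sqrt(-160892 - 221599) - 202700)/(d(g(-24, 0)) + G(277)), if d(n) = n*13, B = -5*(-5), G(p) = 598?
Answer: -101350/4043 + 3*I*sqrt(42499)/8086 ≈ -25.068 + 0.076485*I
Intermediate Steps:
B = 25
g(t, J) = t**2 + 25*J (g(t, J) = t*t + 25*J = t**2 + 25*J)
d(n) = 13*n
(sqrt(-160892 - 221599) - 202700)/(d(g(-24, 0)) + G(277)) = (sqrt(-160892 - 221599) - 202700)/(13*((-24)**2 + 25*0) + 598) = (sqrt(-382491) - 202700)/(13*(576 + 0) + 598) = (3*I*sqrt(42499) - 202700)/(13*576 + 598) = (-202700 + 3*I*sqrt(42499))/(7488 + 598) = (-202700 + 3*I*sqrt(42499))/8086 = (-202700 + 3*I*sqrt(42499))*(1/8086) = -101350/4043 + 3*I*sqrt(42499)/8086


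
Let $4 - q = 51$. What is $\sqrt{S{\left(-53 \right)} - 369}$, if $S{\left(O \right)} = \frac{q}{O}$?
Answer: $\frac{i \sqrt{1034030}}{53} \approx 19.186 i$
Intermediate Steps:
$q = -47$ ($q = 4 - 51 = -47$)
$S{\left(O \right)} = - \frac{47}{O}$
$\sqrt{S{\left(-53 \right)} - 369} = \sqrt{- \frac{47}{-53} - 369} = \sqrt{\left(-47\right) \left(- \frac{1}{53}\right) - 369} = \sqrt{\frac{47}{53} - 369} = \sqrt{- \frac{19510}{53}} = \frac{i \sqrt{1034030}}{53}$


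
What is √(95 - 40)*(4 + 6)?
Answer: 10*√55 ≈ 74.162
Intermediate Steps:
√(95 - 40)*(4 + 6) = √55*10 = 10*√55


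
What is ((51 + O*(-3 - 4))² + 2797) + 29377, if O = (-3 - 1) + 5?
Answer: 34110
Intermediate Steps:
O = 1 (O = -4 + 5 = 1)
((51 + O*(-3 - 4))² + 2797) + 29377 = ((51 + 1*(-3 - 4))² + 2797) + 29377 = ((51 + 1*(-7))² + 2797) + 29377 = ((51 - 7)² + 2797) + 29377 = (44² + 2797) + 29377 = (1936 + 2797) + 29377 = 4733 + 29377 = 34110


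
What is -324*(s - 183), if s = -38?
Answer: 71604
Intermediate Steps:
-324*(s - 183) = -324*(-38 - 183) = -324*(-221) = 71604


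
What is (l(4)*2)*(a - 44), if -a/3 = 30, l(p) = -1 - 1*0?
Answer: 268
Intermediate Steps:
l(p) = -1 (l(p) = -1 + 0 = -1)
a = -90 (a = -3*30 = -90)
(l(4)*2)*(a - 44) = (-1*2)*(-90 - 44) = -2*(-134) = 268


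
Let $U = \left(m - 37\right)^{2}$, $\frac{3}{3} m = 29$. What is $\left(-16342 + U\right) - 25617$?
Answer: $-41895$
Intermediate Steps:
$m = 29$
$U = 64$ ($U = \left(29 - 37\right)^{2} = \left(-8\right)^{2} = 64$)
$\left(-16342 + U\right) - 25617 = \left(-16342 + 64\right) - 25617 = -16278 - 25617 = -41895$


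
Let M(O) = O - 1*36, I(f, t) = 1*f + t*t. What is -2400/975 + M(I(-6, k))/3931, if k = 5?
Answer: -126013/51103 ≈ -2.4659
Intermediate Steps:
I(f, t) = f + t**2
M(O) = -36 + O (M(O) = O - 36 = -36 + O)
-2400/975 + M(I(-6, k))/3931 = -2400/975 + (-36 + (-6 + 5**2))/3931 = -2400*1/975 + (-36 + (-6 + 25))*(1/3931) = -32/13 + (-36 + 19)*(1/3931) = -32/13 - 17*1/3931 = -32/13 - 17/3931 = -126013/51103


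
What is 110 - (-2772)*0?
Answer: 110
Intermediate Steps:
110 - (-2772)*0 = 110 - 99*0 = 110 + 0 = 110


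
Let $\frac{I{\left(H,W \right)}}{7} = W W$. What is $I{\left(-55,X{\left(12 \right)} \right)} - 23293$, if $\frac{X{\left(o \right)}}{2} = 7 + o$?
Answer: $-13185$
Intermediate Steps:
$X{\left(o \right)} = 14 + 2 o$ ($X{\left(o \right)} = 2 \left(7 + o\right) = 14 + 2 o$)
$I{\left(H,W \right)} = 7 W^{2}$ ($I{\left(H,W \right)} = 7 W W = 7 W^{2}$)
$I{\left(-55,X{\left(12 \right)} \right)} - 23293 = 7 \left(14 + 2 \cdot 12\right)^{2} - 23293 = 7 \left(14 + 24\right)^{2} - 23293 = 7 \cdot 38^{2} - 23293 = 7 \cdot 1444 - 23293 = 10108 - 23293 = -13185$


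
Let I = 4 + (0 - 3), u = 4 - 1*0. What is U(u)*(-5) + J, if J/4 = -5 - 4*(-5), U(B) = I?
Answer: 55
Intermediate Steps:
u = 4 (u = 4 + 0 = 4)
I = 1 (I = 4 - 3 = 1)
U(B) = 1
J = 60 (J = 4*(-5 - 4*(-5)) = 4*(-5 + 20) = 4*15 = 60)
U(u)*(-5) + J = 1*(-5) + 60 = -5 + 60 = 55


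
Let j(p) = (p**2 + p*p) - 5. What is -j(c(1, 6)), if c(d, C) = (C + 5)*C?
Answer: -8707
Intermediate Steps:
c(d, C) = C*(5 + C) (c(d, C) = (5 + C)*C = C*(5 + C))
j(p) = -5 + 2*p**2 (j(p) = (p**2 + p**2) - 5 = 2*p**2 - 5 = -5 + 2*p**2)
-j(c(1, 6)) = -(-5 + 2*(6*(5 + 6))**2) = -(-5 + 2*(6*11)**2) = -(-5 + 2*66**2) = -(-5 + 2*4356) = -(-5 + 8712) = -1*8707 = -8707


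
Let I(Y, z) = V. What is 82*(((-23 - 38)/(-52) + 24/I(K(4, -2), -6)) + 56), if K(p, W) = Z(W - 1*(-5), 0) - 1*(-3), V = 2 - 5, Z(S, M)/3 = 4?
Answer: 104837/26 ≈ 4032.2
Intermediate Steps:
Z(S, M) = 12 (Z(S, M) = 3*4 = 12)
V = -3
K(p, W) = 15 (K(p, W) = 12 - 1*(-3) = 12 + 3 = 15)
I(Y, z) = -3
82*(((-23 - 38)/(-52) + 24/I(K(4, -2), -6)) + 56) = 82*(((-23 - 38)/(-52) + 24/(-3)) + 56) = 82*((-61*(-1/52) + 24*(-⅓)) + 56) = 82*((61/52 - 8) + 56) = 82*(-355/52 + 56) = 82*(2557/52) = 104837/26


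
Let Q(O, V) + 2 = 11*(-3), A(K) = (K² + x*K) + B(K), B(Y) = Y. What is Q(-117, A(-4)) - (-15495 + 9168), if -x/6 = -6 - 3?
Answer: 6292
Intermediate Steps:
x = 54 (x = -6*(-6 - 3) = -6*(-9) = 54)
A(K) = K² + 55*K (A(K) = (K² + 54*K) + K = K² + 55*K)
Q(O, V) = -35 (Q(O, V) = -2 + 11*(-3) = -2 - 33 = -35)
Q(-117, A(-4)) - (-15495 + 9168) = -35 - (-15495 + 9168) = -35 - 1*(-6327) = -35 + 6327 = 6292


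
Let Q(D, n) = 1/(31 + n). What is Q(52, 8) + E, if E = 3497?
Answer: 136384/39 ≈ 3497.0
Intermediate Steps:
Q(52, 8) + E = 1/(31 + 8) + 3497 = 1/39 + 3497 = 136384/39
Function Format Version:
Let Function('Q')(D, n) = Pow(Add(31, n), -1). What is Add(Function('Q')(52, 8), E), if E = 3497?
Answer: Rational(136384, 39) ≈ 3497.0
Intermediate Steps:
Add(Function('Q')(52, 8), E) = Add(Pow(Add(31, 8), -1), 3497) = Add(Pow(39, -1), 3497) = Add(Rational(1, 39), 3497) = Rational(136384, 39)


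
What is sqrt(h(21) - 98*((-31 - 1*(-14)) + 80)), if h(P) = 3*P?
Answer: 3*I*sqrt(679) ≈ 78.173*I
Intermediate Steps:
sqrt(h(21) - 98*((-31 - 1*(-14)) + 80)) = sqrt(3*21 - 98*((-31 - 1*(-14)) + 80)) = sqrt(63 - 98*((-31 + 14) + 80)) = sqrt(63 - 98*(-17 + 80)) = sqrt(63 - 98*63) = sqrt(63 - 6174) = sqrt(-6111) = 3*I*sqrt(679)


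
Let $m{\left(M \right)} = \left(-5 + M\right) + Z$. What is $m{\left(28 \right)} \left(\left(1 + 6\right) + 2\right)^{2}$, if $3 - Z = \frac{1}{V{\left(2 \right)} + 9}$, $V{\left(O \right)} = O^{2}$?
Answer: $\frac{27297}{13} \approx 2099.8$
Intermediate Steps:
$Z = \frac{38}{13}$ ($Z = 3 - \frac{1}{2^{2} + 9} = 3 - \frac{1}{4 + 9} = 3 - \frac{1}{13} = \frac{38}{13} \approx 2.9231$)
$m{\left(M \right)} = - \frac{27}{13} + M$ ($m{\left(M \right)} = \left(-5 + M\right) + \frac{38}{13} = - \frac{27}{13} + M$)
$m{\left(28 \right)} \left(\left(1 + 6\right) + 2\right)^{2} = \left(- \frac{27}{13} + 28\right) \left(\left(1 + 6\right) + 2\right)^{2} = \frac{337 \left(7 + 2\right)^{2}}{13} = \frac{337 \cdot 9^{2}}{13} = \frac{337}{13} \cdot 81 = \frac{27297}{13}$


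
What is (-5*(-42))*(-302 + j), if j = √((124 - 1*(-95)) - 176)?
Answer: -63420 + 210*√43 ≈ -62043.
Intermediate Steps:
j = √43 (j = √((124 + 95) - 176) = √(219 - 176) = √43 ≈ 6.5574)
(-5*(-42))*(-302 + j) = (-5*(-42))*(-302 + √43) = 210*(-302 + √43) = -63420 + 210*√43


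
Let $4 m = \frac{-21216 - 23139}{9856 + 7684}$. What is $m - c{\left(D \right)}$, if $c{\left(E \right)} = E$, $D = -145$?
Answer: $\frac{2025769}{14032} \approx 144.37$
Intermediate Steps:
$m = - \frac{8871}{14032}$ ($m = \frac{\left(-21216 - 23139\right) \frac{1}{9856 + 7684}}{4} = \frac{\left(-44355\right) \frac{1}{17540}}{4} = \frac{1}{4} \left(- \frac{8871}{3508}\right) = - \frac{8871}{14032} \approx -0.6322$)
$m - c{\left(D \right)} = - \frac{8871}{14032} - -145 = - \frac{8871}{14032} + 145 = \frac{2025769}{14032}$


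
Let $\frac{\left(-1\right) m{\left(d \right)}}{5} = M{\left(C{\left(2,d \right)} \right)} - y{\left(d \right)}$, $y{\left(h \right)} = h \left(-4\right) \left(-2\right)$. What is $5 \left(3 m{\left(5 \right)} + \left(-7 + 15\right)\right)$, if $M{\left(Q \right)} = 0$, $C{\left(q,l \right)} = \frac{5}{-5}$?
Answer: $3040$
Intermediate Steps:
$C{\left(q,l \right)} = -1$ ($C{\left(q,l \right)} = 5 \left(- \frac{1}{5}\right) = -1$)
$y{\left(h \right)} = 8 h$ ($y{\left(h \right)} = - 4 h \left(-2\right) = 8 h$)
$m{\left(d \right)} = 40 d$ ($m{\left(d \right)} = - 5 \left(0 - 8 d\right) = - 5 \left(- 8 d\right) = 40 d$)
$5 \left(3 m{\left(5 \right)} + \left(-7 + 15\right)\right) = 5 \left(3 \cdot 40 \cdot 5 + \left(-7 + 15\right)\right) = 5 \left(3 \cdot 200 + 8\right) = 5 \left(600 + 8\right) = 5 \cdot 608 = 3040$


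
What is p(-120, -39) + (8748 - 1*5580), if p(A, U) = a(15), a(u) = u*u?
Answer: 3393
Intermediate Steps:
a(u) = u²
p(A, U) = 225 (p(A, U) = 15² = 225)
p(-120, -39) + (8748 - 1*5580) = 225 + (8748 - 1*5580) = 225 + (8748 - 5580) = 225 + 3168 = 3393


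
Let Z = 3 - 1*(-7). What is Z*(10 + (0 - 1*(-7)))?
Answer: 170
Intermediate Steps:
Z = 10 (Z = 3 + 7 = 10)
Z*(10 + (0 - 1*(-7))) = 10*(10 + (0 - 1*(-7))) = 10*(10 + (0 + 7)) = 10*(10 + 7) = 10*17 = 170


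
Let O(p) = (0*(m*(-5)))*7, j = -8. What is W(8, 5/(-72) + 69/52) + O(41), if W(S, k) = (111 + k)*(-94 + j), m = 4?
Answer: -1786241/156 ≈ -11450.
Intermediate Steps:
W(S, k) = -11322 - 102*k (W(S, k) = (111 + k)*(-94 - 8) = (111 + k)*(-102) = -11322 - 102*k)
O(p) = 0 (O(p) = (0*(4*(-5)))*7 = (0*(-20))*7 = 0*7 = 0)
W(8, 5/(-72) + 69/52) + O(41) = (-11322 - 102*(5/(-72) + 69/52)) + 0 = (-11322 - 102*(5*(-1/72) + 69*(1/52))) + 0 = (-11322 - 102*(-5/72 + 69/52)) + 0 = (-11322 - 102*1177/936) + 0 = (-11322 - 20009/156) + 0 = -1786241/156 + 0 = -1786241/156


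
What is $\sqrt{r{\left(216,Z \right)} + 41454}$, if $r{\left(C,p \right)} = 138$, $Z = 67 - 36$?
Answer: $2 \sqrt{10398} \approx 203.94$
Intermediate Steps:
$Z = 31$
$\sqrt{r{\left(216,Z \right)} + 41454} = \sqrt{138 + 41454} = \sqrt{41592} = 2 \sqrt{10398}$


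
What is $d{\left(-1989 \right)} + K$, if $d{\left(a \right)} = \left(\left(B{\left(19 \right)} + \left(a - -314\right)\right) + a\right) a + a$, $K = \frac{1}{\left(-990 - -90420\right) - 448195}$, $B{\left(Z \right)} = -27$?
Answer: $\frac{2633123428649}{358765} \approx 7.3394 \cdot 10^{6}$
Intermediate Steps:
$K = - \frac{1}{358765}$ ($K = \frac{1}{\left(-990 + 90420\right) - 448195} = \frac{1}{89430 - 448195} = \frac{1}{-358765} = - \frac{1}{358765} \approx -2.7873 \cdot 10^{-6}$)
$d{\left(a \right)} = a + a \left(287 + 2 a\right)$ ($d{\left(a \right)} = \left(\left(-27 + \left(a - -314\right)\right) + a\right) a + a = \left(\left(-27 + \left(a + 314\right)\right) + a\right) a + a = \left(\left(-27 + \left(314 + a\right)\right) + a\right) a + a = \left(\left(287 + a\right) + a\right) a + a = \left(287 + 2 a\right) a + a = a \left(287 + 2 a\right) + a = a + a \left(287 + 2 a\right)$)
$d{\left(-1989 \right)} + K = 2 \left(-1989\right) \left(144 - 1989\right) - \frac{1}{358765} = 2 \left(-1989\right) \left(-1845\right) - \frac{1}{358765} = 7339410 - \frac{1}{358765} = \frac{2633123428649}{358765}$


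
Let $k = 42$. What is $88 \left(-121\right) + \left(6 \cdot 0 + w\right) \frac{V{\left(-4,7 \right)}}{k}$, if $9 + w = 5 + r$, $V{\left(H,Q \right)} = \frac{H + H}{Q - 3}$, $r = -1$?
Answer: $- \frac{223603}{21} \approx -10648.0$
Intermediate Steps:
$V{\left(H,Q \right)} = \frac{2 H}{-3 + Q}$
$w = -5$ ($w = -9 + \left(5 - 1\right) = -9 + 4 = -5$)
$88 \left(-121\right) + \left(6 \cdot 0 + w\right) \frac{V{\left(-4,7 \right)}}{k} = 88 \left(-121\right) + \left(6 \cdot 0 - 5\right) \frac{2 \left(-4\right) \frac{1}{-3 + 7}}{42} = -10648 + \left(0 - 5\right) 2 \left(-4\right) \frac{1}{4} \cdot \frac{1}{42} = -10648 - 5 \cdot 2 \left(-4\right) \frac{1}{4} \cdot \frac{1}{42} = -10648 - 5 \left(\left(-2\right) \frac{1}{42}\right) = -10648 - - \frac{5}{21} = -10648 + \frac{5}{21} = - \frac{223603}{21}$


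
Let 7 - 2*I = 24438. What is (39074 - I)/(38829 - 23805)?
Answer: 34193/10016 ≈ 3.4138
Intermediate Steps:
I = -24431/2 (I = 7/2 - 1/2*24438 = 7/2 - 12219 = -24431/2 ≈ -12216.)
(39074 - I)/(38829 - 23805) = (39074 - 1*(-24431/2))/(38829 - 23805) = (39074 + 24431/2)/15024 = (102579/2)*(1/15024) = 34193/10016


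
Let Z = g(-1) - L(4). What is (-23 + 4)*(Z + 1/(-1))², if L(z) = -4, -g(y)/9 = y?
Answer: -2736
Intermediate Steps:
g(y) = -9*y
Z = 13 (Z = -9*(-1) - 1*(-4) = 9 + 4 = 13)
(-23 + 4)*(Z + 1/(-1))² = (-23 + 4)*(13 + 1/(-1))² = -19*(13 - 1)² = -19*12² = -19*144 = -2736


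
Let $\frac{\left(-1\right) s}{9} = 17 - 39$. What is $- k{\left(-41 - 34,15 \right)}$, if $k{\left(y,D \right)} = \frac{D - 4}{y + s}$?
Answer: $- \frac{11}{123} \approx -0.089431$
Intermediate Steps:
$s = 198$ ($s = - 9 \left(17 - 39\right) = \left(-9\right) \left(-22\right) = 198$)
$k{\left(y,D \right)} = \frac{-4 + D}{198 + y}$ ($k{\left(y,D \right)} = \frac{D - 4}{y + 198} = \frac{-4 + D}{198 + y}$)
$- k{\left(-41 - 34,15 \right)} = - \frac{-4 + 15}{198 - 75} = - \frac{11}{198 - 75} = - \frac{11}{123}$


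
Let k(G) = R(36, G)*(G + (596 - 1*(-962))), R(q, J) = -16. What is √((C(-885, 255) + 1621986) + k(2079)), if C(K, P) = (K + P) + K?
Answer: √1562279 ≈ 1249.9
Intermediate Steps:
C(K, P) = P + 2*K
k(G) = -24928 - 16*G (k(G) = -16*(G + (596 - 1*(-962))) = -16*(G + (596 + 962)) = -16*(G + 1558) = -16*(1558 + G) = -24928 - 16*G)
√((C(-885, 255) + 1621986) + k(2079)) = √(((255 + 2*(-885)) + 1621986) + (-24928 - 16*2079)) = √(((255 - 1770) + 1621986) + (-24928 - 33264)) = √((-1515 + 1621986) - 58192) = √(1620471 - 58192) = √1562279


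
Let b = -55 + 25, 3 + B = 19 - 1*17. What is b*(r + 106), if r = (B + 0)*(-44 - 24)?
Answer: -5220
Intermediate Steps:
B = -1 (B = -3 + (19 - 1*17) = -3 + (19 - 17) = -3 + 2 = -1)
r = 68 (r = (-1 + 0)*(-44 - 24) = -1*(-68) = 68)
b = -30
b*(r + 106) = -30*(68 + 106) = -30*174 = -5220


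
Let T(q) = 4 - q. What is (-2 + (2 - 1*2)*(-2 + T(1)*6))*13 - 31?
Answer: -57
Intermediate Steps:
(-2 + (2 - 1*2)*(-2 + T(1)*6))*13 - 31 = (-2 + (2 - 1*2)*(-2 + (4 - 1*1)*6))*13 - 31 = (-2 + (2 - 2)*(-2 + (4 - 1)*6))*13 - 31 = (-2 + 0*(-2 + 3*6))*13 - 31 = (-2 + 0*(-2 + 18))*13 - 31 = (-2 + 0*16)*13 - 31 = (-2 + 0)*13 - 31 = -2*13 - 31 = -26 - 31 = -57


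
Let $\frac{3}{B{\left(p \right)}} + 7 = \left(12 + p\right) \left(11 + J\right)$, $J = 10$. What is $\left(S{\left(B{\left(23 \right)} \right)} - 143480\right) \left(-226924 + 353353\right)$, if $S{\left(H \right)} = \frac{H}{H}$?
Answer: $-18139906491$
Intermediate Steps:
$B{\left(p \right)} = \frac{3}{245 + 21 p}$ ($B{\left(p \right)} = \frac{3}{-7 + \left(12 + p\right) \left(11 + 10\right)} = \frac{3}{-7 + \left(12 + p\right) 21} = \frac{3}{-7 + \left(252 + 21 p\right)} = \frac{3}{245 + 21 p}$)
$S{\left(H \right)} = 1$
$\left(S{\left(B{\left(23 \right)} \right)} - 143480\right) \left(-226924 + 353353\right) = \left(1 - 143480\right) \left(-226924 + 353353\right) = \left(-143479\right) 126429 = -18139906491$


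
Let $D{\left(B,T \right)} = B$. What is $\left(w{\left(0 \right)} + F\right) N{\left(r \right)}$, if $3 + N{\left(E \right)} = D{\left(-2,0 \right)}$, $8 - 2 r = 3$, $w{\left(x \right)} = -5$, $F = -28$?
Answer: $165$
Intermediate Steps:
$r = \frac{5}{2}$ ($r = 4 - \frac{3}{2} = \frac{5}{2} \approx 2.5$)
$N{\left(E \right)} = -5$ ($N{\left(E \right)} = -3 - 2 = -5$)
$\left(w{\left(0 \right)} + F\right) N{\left(r \right)} = \left(-5 - 28\right) \left(-5\right) = \left(-33\right) \left(-5\right) = 165$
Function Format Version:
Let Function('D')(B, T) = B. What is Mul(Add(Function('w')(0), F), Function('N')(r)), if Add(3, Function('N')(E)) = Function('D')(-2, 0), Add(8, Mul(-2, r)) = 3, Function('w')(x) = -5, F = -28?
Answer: 165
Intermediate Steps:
r = Rational(5, 2) (r = Add(4, Mul(Rational(-1, 2), 3)) = Add(4, Rational(-3, 2)) = Rational(5, 2) ≈ 2.5000)
Function('N')(E) = -5 (Function('N')(E) = Add(-3, -2) = -5)
Mul(Add(Function('w')(0), F), Function('N')(r)) = Mul(Add(-5, -28), -5) = Mul(-33, -5) = 165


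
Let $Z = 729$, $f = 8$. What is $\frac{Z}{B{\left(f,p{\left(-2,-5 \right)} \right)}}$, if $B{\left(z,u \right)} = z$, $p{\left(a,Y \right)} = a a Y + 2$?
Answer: $\frac{729}{8} \approx 91.125$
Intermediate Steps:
$p{\left(a,Y \right)} = 2 + Y a^{2}$ ($p{\left(a,Y \right)} = a^{2} Y + 2 = Y a^{2} + 2 = 2 + Y a^{2}$)
$\frac{Z}{B{\left(f,p{\left(-2,-5 \right)} \right)}} = \frac{729}{8}$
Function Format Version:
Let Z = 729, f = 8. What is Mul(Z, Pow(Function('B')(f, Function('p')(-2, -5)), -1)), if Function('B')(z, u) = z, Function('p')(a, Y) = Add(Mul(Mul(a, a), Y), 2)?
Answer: Rational(729, 8) ≈ 91.125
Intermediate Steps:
Function('p')(a, Y) = Add(2, Mul(Y, Pow(a, 2))) (Function('p')(a, Y) = Add(Mul(Pow(a, 2), Y), 2) = Add(Mul(Y, Pow(a, 2)), 2) = Add(2, Mul(Y, Pow(a, 2))))
Mul(Z, Pow(Function('B')(f, Function('p')(-2, -5)), -1)) = Mul(729, Pow(8, -1)) = Mul(729, Rational(1, 8)) = Rational(729, 8)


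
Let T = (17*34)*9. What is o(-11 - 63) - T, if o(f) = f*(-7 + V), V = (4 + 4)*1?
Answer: -5276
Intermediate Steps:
V = 8 (V = 8*1 = 8)
o(f) = f (o(f) = f*(-7 + 8) = f*1 = f)
T = 5202 (T = 578*9 = 5202)
o(-11 - 63) - T = (-11 - 63) - 1*5202 = -74 - 5202 = -5276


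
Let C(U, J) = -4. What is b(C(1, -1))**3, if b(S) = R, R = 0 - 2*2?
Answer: -64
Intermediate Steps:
R = -4 (R = 0 - 4 = -4)
b(S) = -4
b(C(1, -1))**3 = (-4)**3 = -64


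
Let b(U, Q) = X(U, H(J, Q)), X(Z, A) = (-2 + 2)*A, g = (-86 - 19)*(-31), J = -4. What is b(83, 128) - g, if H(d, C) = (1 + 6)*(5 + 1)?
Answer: -3255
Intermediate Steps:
H(d, C) = 42 (H(d, C) = 7*6 = 42)
g = 3255 (g = -105*(-31) = 3255)
X(Z, A) = 0 (X(Z, A) = 0*A = 0)
b(U, Q) = 0
b(83, 128) - g = 0 - 1*3255 = 0 - 3255 = -3255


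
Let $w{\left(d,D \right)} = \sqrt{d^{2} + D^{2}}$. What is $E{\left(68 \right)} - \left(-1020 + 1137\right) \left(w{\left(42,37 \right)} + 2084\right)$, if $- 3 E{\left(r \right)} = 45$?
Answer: $-243843 - 117 \sqrt{3133} \approx -2.5039 \cdot 10^{5}$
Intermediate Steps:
$w{\left(d,D \right)} = \sqrt{D^{2} + d^{2}}$
$E{\left(r \right)} = -15$ ($E{\left(r \right)} = \left(- \frac{1}{3}\right) 45 = -15$)
$E{\left(68 \right)} - \left(-1020 + 1137\right) \left(w{\left(42,37 \right)} + 2084\right) = -15 - \left(-1020 + 1137\right) \left(\sqrt{37^{2} + 42^{2}} + 2084\right) = -15 - 117 \left(\sqrt{1369 + 1764} + 2084\right) = -15 - 117 \left(\sqrt{3133} + 2084\right) = -15 - 117 \left(2084 + \sqrt{3133}\right) = -15 - \left(243828 + 117 \sqrt{3133}\right) = -243843 - 117 \sqrt{3133}$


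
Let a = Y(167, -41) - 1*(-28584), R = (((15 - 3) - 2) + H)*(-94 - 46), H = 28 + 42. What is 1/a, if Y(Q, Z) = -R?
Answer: 1/39784 ≈ 2.5136e-5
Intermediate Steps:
H = 70
R = -11200 (R = (((15 - 3) - 2) + 70)*(-94 - 46) = ((12 - 2) + 70)*(-140) = (10 + 70)*(-140) = 80*(-140) = -11200)
Y(Q, Z) = 11200 (Y(Q, Z) = -1*(-11200) = 11200)
a = 39784 (a = 11200 - 1*(-28584) = 11200 + 28584 = 39784)
1/a = 1/39784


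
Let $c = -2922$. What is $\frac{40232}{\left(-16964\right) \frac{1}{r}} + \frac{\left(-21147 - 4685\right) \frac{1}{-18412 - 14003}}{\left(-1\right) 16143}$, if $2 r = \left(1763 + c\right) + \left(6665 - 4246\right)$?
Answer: $- \frac{3315755264159812}{2219210738145} \approx -1494.1$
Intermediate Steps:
$r = 630$ ($r = \frac{\left(1763 - 2922\right) + \left(6665 - 4246\right)}{2} = \frac{-1159 + 2419}{2} = \frac{1}{2} \cdot 1260 = 630$)
$\frac{40232}{\left(-16964\right) \frac{1}{r}} + \frac{\left(-21147 - 4685\right) \frac{1}{-18412 - 14003}}{\left(-1\right) 16143} = \frac{40232}{\left(-16964\right) \frac{1}{630}} + \frac{\left(-21147 - 4685\right) \frac{1}{-18412 - 14003}}{\left(-1\right) 16143} = \frac{40232}{\left(-16964\right) \frac{1}{630}} + \frac{\left(-25832\right) \frac{1}{-32415}}{-16143} = \frac{40232}{- \frac{8482}{315}} + \left(-25832\right) \left(- \frac{1}{32415}\right) \left(- \frac{1}{16143}\right) = 40232 \left(- \frac{315}{8482}\right) + \frac{25832}{32415} \left(- \frac{1}{16143}\right) = - \frac{6336540}{4241} - \frac{25832}{523275345} = - \frac{3315755264159812}{2219210738145}$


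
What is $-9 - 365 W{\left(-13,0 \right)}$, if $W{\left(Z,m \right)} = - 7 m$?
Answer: $-9$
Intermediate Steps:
$-9 - 365 W{\left(-13,0 \right)} = -9 - 365 \left(\left(-7\right) 0\right) = -9 - 0 = -9 + 0 = -9$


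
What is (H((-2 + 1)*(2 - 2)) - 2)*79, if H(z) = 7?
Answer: 395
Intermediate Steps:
(H((-2 + 1)*(2 - 2)) - 2)*79 = (7 - 2)*79 = 5*79 = 395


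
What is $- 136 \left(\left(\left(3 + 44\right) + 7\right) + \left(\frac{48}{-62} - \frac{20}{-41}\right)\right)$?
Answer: $- \frac{9284720}{1271} \approx -7305.0$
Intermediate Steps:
$- 136 \left(\left(\left(3 + 44\right) + 7\right) + \left(\frac{48}{-62} - \frac{20}{-41}\right)\right) = - 136 \left(\left(47 + 7\right) + \left(48 \left(- \frac{1}{62}\right) - - \frac{20}{41}\right)\right) = - 136 \left(54 + \left(- \frac{24}{31} + \frac{20}{41}\right)\right) = - 136 \left(54 - \frac{364}{1271}\right) = \left(-136\right) \frac{68270}{1271} = - \frac{9284720}{1271}$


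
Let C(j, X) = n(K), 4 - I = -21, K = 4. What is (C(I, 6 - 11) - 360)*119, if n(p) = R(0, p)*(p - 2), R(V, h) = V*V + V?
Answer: -42840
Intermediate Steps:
R(V, h) = V + V² (R(V, h) = V² + V = V + V²)
I = 25 (I = 4 - 1*(-21) = 4 + 21 = 25)
n(p) = 0 (n(p) = (0*(1 + 0))*(p - 2) = (0*1)*(-2 + p) = 0*(-2 + p) = 0)
C(j, X) = 0
(C(I, 6 - 11) - 360)*119 = (0 - 360)*119 = -360*119 = -42840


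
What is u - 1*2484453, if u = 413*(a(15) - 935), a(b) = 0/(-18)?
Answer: -2870608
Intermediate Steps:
a(b) = 0 (a(b) = 0*(-1/18) = 0)
u = -386155 (u = 413*(0 - 935) = 413*(-935) = -386155)
u - 1*2484453 = -386155 - 1*2484453 = -386155 - 2484453 = -2870608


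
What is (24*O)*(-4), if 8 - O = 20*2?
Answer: 3072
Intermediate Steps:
O = -32 (O = 8 - 20*2 = 8 - 1*40 = 8 - 40 = -32)
(24*O)*(-4) = (24*(-32))*(-4) = -768*(-4) = 3072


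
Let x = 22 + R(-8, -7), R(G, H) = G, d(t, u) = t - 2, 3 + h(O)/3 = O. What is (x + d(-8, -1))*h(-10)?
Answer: -156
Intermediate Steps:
h(O) = -9 + 3*O
d(t, u) = -2 + t
x = 14 (x = 22 - 8 = 14)
(x + d(-8, -1))*h(-10) = (14 + (-2 - 8))*(-9 + 3*(-10)) = (14 - 10)*(-9 - 30) = 4*(-39) = -156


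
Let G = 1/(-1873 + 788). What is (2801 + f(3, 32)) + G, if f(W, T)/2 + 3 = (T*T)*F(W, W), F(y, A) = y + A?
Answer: 16365054/1085 ≈ 15083.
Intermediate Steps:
F(y, A) = A + y
f(W, T) = -6 + 4*W*T² (f(W, T) = -6 + 2*((T*T)*(W + W)) = -6 + 2*(T²*(2*W)) = -6 + 2*(2*W*T²) = -6 + 4*W*T²)
G = -1/1085 (G = 1/(-1085) = -1/1085 ≈ -0.00092166)
(2801 + f(3, 32)) + G = (2801 + (-6 + 4*3*32²)) - 1/1085 = (2801 + (-6 + 4*3*1024)) - 1/1085 = (2801 + (-6 + 12288)) - 1/1085 = (2801 + 12282) - 1/1085 = 15083 - 1/1085 = 16365054/1085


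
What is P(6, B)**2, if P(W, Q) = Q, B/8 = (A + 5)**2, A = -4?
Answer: 64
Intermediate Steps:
B = 8 (B = 8*(-4 + 5)**2 = 8*1**2 = 8*1 = 8)
P(6, B)**2 = 8**2 = 64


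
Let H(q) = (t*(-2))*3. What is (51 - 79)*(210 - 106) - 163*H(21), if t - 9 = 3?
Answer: 8824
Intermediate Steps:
t = 12 (t = 9 + 3 = 12)
H(q) = -72 (H(q) = (12*(-2))*3 = -24*3 = -72)
(51 - 79)*(210 - 106) - 163*H(21) = (51 - 79)*(210 - 106) - 163*(-72) = -28*104 + 11736 = -2912 + 11736 = 8824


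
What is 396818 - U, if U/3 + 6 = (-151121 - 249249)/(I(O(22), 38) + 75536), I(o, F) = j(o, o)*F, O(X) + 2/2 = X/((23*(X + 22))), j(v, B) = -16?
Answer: 4955888153/12488 ≈ 3.9685e+5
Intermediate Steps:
O(X) = -1 + X/(506 + 23*X) (O(X) = -1 + X/((23*(X + 22))) = -1 + X/((23*(22 + X))) = -1 + X/(506 + 23*X))
I(o, F) = -16*F
U = -424969/12488 (U = -18 + 3*((-151121 - 249249)/(-16*38 + 75536)) = -18 + 3*(-400370/(-608 + 75536)) = -18 + 3*(-400370/74928) = -18 + 3*(-400370*1/74928) = -18 + 3*(-200185/37464) = -18 - 200185/12488 = -424969/12488 ≈ -34.030)
396818 - U = 396818 - 1*(-424969/12488) = 396818 + 424969/12488 = 4955888153/12488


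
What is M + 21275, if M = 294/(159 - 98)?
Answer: 1298069/61 ≈ 21280.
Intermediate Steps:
M = 294/61 ≈ 4.8197
M + 21275 = 294/61 + 21275 = 1298069/61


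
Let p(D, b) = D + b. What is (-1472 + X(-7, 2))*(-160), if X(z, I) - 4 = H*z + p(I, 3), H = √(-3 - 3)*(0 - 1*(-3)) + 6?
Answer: 240800 + 3360*I*√6 ≈ 2.408e+5 + 8230.3*I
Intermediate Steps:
H = 6 + 3*I*√6 (H = √(-6)*(0 + 3) + 6 = (I*√6)*3 + 6 = 3*I*√6 + 6 = 6 + 3*I*√6 ≈ 6.0 + 7.3485*I)
X(z, I) = 7 + I + z*(6 + 3*I*√6) (X(z, I) = 4 + ((6 + 3*I*√6)*z + (I + 3)) = 4 + (z*(6 + 3*I*√6) + (3 + I)) = 4 + (3 + I + z*(6 + 3*I*√6)) = 7 + I + z*(6 + 3*I*√6))
(-1472 + X(-7, 2))*(-160) = (-1472 + (7 + 2 + 3*(-7)*(2 + I*√6)))*(-160) = (-1472 + (7 + 2 + (-42 - 21*I*√6)))*(-160) = (-1472 + (-33 - 21*I*√6))*(-160) = (-1505 - 21*I*√6)*(-160) = 240800 + 3360*I*√6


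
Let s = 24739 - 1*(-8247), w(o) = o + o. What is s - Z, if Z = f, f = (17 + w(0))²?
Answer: 32697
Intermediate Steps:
w(o) = 2*o
s = 32986 (s = 24739 + 8247 = 32986)
f = 289 (f = (17 + 2*0)² = (17 + 0)² = 17² = 289)
Z = 289
s - Z = 32986 - 1*289 = 32986 - 289 = 32697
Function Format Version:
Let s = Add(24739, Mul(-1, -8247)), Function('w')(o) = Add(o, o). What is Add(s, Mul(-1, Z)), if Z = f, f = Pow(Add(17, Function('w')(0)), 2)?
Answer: 32697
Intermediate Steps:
Function('w')(o) = Mul(2, o)
s = 32986 (s = Add(24739, 8247) = 32986)
f = 289 (f = Pow(Add(17, Mul(2, 0)), 2) = Pow(Add(17, 0), 2) = Pow(17, 2) = 289)
Z = 289
Add(s, Mul(-1, Z)) = Add(32986, Mul(-1, 289)) = Add(32986, -289) = 32697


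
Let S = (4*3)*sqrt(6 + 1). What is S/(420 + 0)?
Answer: sqrt(7)/35 ≈ 0.075593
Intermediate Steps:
S = 12*sqrt(7) ≈ 31.749
S/(420 + 0) = (12*sqrt(7))/(420 + 0) = (12*sqrt(7))/420 = (12*sqrt(7))*(1/420) = sqrt(7)/35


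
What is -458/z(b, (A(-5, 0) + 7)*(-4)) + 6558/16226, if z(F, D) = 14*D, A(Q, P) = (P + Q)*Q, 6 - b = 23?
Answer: 685123/1038464 ≈ 0.65975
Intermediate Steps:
b = -17 (b = 6 - 1*23 = 6 - 23 = -17)
A(Q, P) = Q*(P + Q)
-458/z(b, (A(-5, 0) + 7)*(-4)) + 6558/16226 = -458*(-1/(56*(-5*(0 - 5) + 7))) + 6558/16226 = -458*(-1/(56*(-5*(-5) + 7))) + 6558*(1/16226) = -458*(-1/(56*(25 + 7))) + 3279/8113 = -458/(14*(32*(-4))) + 3279/8113 = -458/(14*(-128)) + 3279/8113 = -458/(-1792) + 3279/8113 = -458*(-1/1792) + 3279/8113 = 229/896 + 3279/8113 = 685123/1038464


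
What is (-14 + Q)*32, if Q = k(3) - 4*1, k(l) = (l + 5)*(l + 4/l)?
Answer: 1600/3 ≈ 533.33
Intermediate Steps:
k(l) = (5 + l)*(l + 4/l)
Q = 92/3 (Q = (4 + 3² + 5*3 + 20/3) - 4*1 = (4 + 9 + 15 + 20*(⅓)) - 4 = (4 + 9 + 15 + 20/3) - 4 = 104/3 - 4 = 92/3 ≈ 30.667)
(-14 + Q)*32 = (-14 + 92/3)*32 = (50/3)*32 = 1600/3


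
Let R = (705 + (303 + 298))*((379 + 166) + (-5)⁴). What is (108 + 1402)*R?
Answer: 2307310200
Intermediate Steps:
R = 1528020 (R = (705 + 601)*(545 + 625) = 1306*1170 = 1528020)
(108 + 1402)*R = (108 + 1402)*1528020 = 1510*1528020 = 2307310200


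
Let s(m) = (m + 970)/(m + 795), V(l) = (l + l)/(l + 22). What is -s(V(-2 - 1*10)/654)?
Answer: -528648/433273 ≈ -1.2201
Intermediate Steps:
V(l) = 2*l/(22 + l) (V(l) = (2*l)/(22 + l) = 2*l/(22 + l))
s(m) = (970 + m)/(795 + m)
-s(V(-2 - 1*10)/654) = -(970 + (2*(-2 - 1*10)/(22 + (-2 - 1*10)))/654)/(795 + (2*(-2 - 1*10)/(22 + (-2 - 1*10)))/654) = -(970 + (2*(-2 - 10)/(22 + (-2 - 10)))*(1/654))/(795 + (2*(-2 - 10)/(22 + (-2 - 10)))*(1/654)) = -(970 + (2*(-12)/(22 - 12))*(1/654))/(795 + (2*(-12)/(22 - 12))*(1/654)) = -(970 + (2*(-12)/10)*(1/654))/(795 + (2*(-12)/10)*(1/654)) = -(970 + (2*(-12)*(⅒))*(1/654))/(795 + (2*(-12)*(⅒))*(1/654)) = -(970 - 12/5*1/654)/(795 - 12/5*1/654) = -(970 - 2/545)/(795 - 2/545) = -528648/(433273/545*545) = -545*528648/(433273*545) = -1*528648/433273 = -528648/433273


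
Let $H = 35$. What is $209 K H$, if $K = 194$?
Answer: $1419110$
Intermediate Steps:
$209 K H = 209 \cdot 194 \cdot 35 = 40546 \cdot 35 = 1419110$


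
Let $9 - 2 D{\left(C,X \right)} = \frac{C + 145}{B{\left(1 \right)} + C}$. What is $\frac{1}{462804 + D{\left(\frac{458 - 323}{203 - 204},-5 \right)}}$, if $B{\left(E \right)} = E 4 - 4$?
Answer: $\frac{54}{24991661} \approx 2.1607 \cdot 10^{-6}$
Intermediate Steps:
$B{\left(E \right)} = -4 + 4 E$ ($B{\left(E \right)} = 4 E - 4 = -4 + 4 E$)
$D{\left(C,X \right)} = \frac{9}{2} - \frac{145 + C}{2 C}$ ($D{\left(C,X \right)} = \frac{9}{2} - \frac{\left(C + 145\right) \frac{1}{\left(-4 + 4 \cdot 1\right) + C}}{2} = \frac{9}{2} - \frac{\left(145 + C\right) \frac{1}{\left(-4 + 4\right) + C}}{2} = \frac{9}{2} - \frac{\left(145 + C\right) \frac{1}{0 + C}}{2} = \frac{9}{2} - \frac{\left(145 + C\right) \frac{1}{C}}{2} = \frac{9}{2} - \frac{\frac{1}{C} \left(145 + C\right)}{2} = \frac{9}{2} - \frac{145 + C}{2 C}$)
$\frac{1}{462804 + D{\left(\frac{458 - 323}{203 - 204},-5 \right)}} = \frac{1}{462804 + \left(4 - \frac{145}{2 \frac{458 - 323}{203 - 204}}\right)} = \frac{1}{462804 + \left(4 - \frac{145}{2 \frac{135}{-1}}\right)} = \frac{1}{462804 + \left(4 - \frac{145}{2 \cdot 135 \left(-1\right)}\right)} = \frac{1}{462804 + \left(4 - \frac{145}{2 \left(-135\right)}\right)} = \frac{1}{462804 + \left(4 - - \frac{29}{54}\right)} = \frac{1}{462804 + \left(4 + \frac{29}{54}\right)} = \frac{1}{462804 + \frac{245}{54}} = \frac{1}{\frac{24991661}{54}} = \frac{54}{24991661}$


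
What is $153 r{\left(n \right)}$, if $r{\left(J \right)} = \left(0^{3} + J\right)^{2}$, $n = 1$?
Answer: $153$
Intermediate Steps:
$r{\left(J \right)} = J^{2}$ ($r{\left(J \right)} = \left(0 + J\right)^{2} = J^{2}$)
$153 r{\left(n \right)} = 153 \cdot 1^{2} = 153 \cdot 1 = 153$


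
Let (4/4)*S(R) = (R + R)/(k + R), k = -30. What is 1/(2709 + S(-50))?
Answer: 4/10841 ≈ 0.00036897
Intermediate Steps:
S(R) = 2*R/(-30 + R) (S(R) = (R + R)/(-30 + R) = (2*R)/(-30 + R) = 2*R/(-30 + R))
1/(2709 + S(-50)) = 1/(2709 + 2*(-50)/(-30 - 50)) = 1/(2709 + 2*(-50)/(-80)) = 1/(2709 + 2*(-50)*(-1/80)) = 1/(2709 + 5/4) = 1/(10841/4) = 4/10841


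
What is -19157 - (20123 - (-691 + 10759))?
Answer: -29212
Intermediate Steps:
-19157 - (20123 - (-691 + 10759)) = -19157 - (20123 - 1*10068) = -19157 - (20123 - 10068) = -19157 - 1*10055 = -19157 - 10055 = -29212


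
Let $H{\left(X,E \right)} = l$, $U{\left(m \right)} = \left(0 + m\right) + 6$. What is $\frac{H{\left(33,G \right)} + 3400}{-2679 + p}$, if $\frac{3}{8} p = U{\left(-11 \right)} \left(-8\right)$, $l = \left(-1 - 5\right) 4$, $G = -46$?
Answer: $- \frac{10128}{7717} \approx -1.3124$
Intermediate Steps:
$U{\left(m \right)} = 6 + m$ ($U{\left(m \right)} = m + 6 = 6 + m$)
$l = -24$ ($l = \left(-6\right) 4 = -24$)
$H{\left(X,E \right)} = -24$
$p = \frac{320}{3}$ ($p = \frac{8 \left(6 - 11\right) \left(-8\right)}{3} = \frac{8 \left(\left(-5\right) \left(-8\right)\right)}{3} = \frac{8}{3} \cdot 40 = \frac{320}{3} \approx 106.67$)
$\frac{H{\left(33,G \right)} + 3400}{-2679 + p} = \frac{-24 + 3400}{-2679 + \frac{320}{3}} = \frac{3376}{- \frac{7717}{3}} = 3376 \left(- \frac{3}{7717}\right) = - \frac{10128}{7717}$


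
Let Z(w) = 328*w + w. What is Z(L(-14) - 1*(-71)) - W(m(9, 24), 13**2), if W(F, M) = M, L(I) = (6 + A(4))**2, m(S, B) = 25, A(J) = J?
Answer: 56090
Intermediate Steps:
L(I) = 100 (L(I) = (6 + 4)**2 = 10**2 = 100)
Z(w) = 329*w
Z(L(-14) - 1*(-71)) - W(m(9, 24), 13**2) = 329*(100 - 1*(-71)) - 1*13**2 = 329*(100 + 71) - 1*169 = 329*171 - 169 = 56259 - 169 = 56090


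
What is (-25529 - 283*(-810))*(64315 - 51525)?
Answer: 2605335790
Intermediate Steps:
(-25529 - 283*(-810))*(64315 - 51525) = (-25529 + 229230)*12790 = 203701*12790 = 2605335790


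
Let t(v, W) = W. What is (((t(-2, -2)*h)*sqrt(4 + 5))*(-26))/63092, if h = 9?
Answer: 351/15773 ≈ 0.022253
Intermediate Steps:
(((t(-2, -2)*h)*sqrt(4 + 5))*(-26))/63092 = (((-2*9)*sqrt(4 + 5))*(-26))/63092 = (-18*sqrt(9)*(-26))*(1/63092) = (-18*3*(-26))*(1/63092) = -54*(-26)*(1/63092) = 1404*(1/63092) = 351/15773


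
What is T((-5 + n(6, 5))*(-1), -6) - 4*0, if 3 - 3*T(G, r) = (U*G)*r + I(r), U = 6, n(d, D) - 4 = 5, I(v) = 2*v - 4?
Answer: -125/3 ≈ -41.667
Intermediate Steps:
I(v) = -4 + 2*v
n(d, D) = 9 (n(d, D) = 4 + 5 = 9)
T(G, r) = 7/3 - 2*r/3 - 2*G*r (T(G, r) = 1 - ((6*G)*r + (-4 + 2*r))/3 = 1 - (6*G*r + (-4 + 2*r))/3 = 1 - (-4 + 2*r + 6*G*r)/3 = 1 + (4/3 - 2*r/3 - 2*G*r) = 7/3 - 2*r/3 - 2*G*r)
T((-5 + n(6, 5))*(-1), -6) - 4*0 = (7/3 - ⅔*(-6) - 2*(-5 + 9)*(-1)*(-6)) - 4*0 = (7/3 + 4 - 2*4*(-1)*(-6)) + 0 = (7/3 + 4 - 2*(-4)*(-6)) + 0 = (7/3 + 4 - 48) + 0 = -125/3 + 0 = -125/3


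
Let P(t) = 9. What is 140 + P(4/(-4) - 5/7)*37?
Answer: 473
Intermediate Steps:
140 + P(4/(-4) - 5/7)*37 = 140 + 9*37 = 140 + 333 = 473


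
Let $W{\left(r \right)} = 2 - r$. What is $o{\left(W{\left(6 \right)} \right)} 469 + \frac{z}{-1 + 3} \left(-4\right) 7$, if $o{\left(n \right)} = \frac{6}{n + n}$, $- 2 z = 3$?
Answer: $- \frac{1323}{4} \approx -330.75$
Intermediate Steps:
$z = - \frac{3}{2}$ ($z = \left(- \frac{1}{2}\right) 3 = - \frac{3}{2} \approx -1.5$)
$o{\left(n \right)} = \frac{3}{n}$ ($o{\left(n \right)} = \frac{6}{2 n} = 6 \frac{1}{2 n} = \frac{3}{n}$)
$o{\left(W{\left(6 \right)} \right)} 469 + \frac{z}{-1 + 3} \left(-4\right) 7 = \frac{3}{2 - 6} \cdot 469 + - \frac{3}{2 \left(-1 + 3\right)} \left(-4\right) 7 = \frac{3}{2 - 6} \cdot 469 + - \frac{3}{2 \cdot 2} \left(-4\right) 7 = \frac{3}{-4} \cdot 469 + \left(- \frac{3}{2}\right) \frac{1}{2} \left(-4\right) 7 = 3 \left(- \frac{1}{4}\right) 469 + \left(- \frac{3}{4}\right) \left(-4\right) 7 = \left(- \frac{3}{4}\right) 469 + 3 \cdot 7 = - \frac{1407}{4} + 21 = - \frac{1323}{4}$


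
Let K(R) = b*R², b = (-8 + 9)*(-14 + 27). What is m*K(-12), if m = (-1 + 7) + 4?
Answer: 18720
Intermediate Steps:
b = 13 (b = 1*13 = 13)
m = 10 (m = 6 + 4 = 10)
K(R) = 13*R²
m*K(-12) = 10*(13*(-12)²) = 10*(13*144) = 10*1872 = 18720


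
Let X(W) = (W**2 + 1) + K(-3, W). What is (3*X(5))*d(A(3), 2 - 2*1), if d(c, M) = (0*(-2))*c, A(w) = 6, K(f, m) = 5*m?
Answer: 0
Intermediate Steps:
d(c, M) = 0 (d(c, M) = 0*c = 0)
X(W) = 1 + W**2 + 5*W (X(W) = (W**2 + 1) + 5*W = (1 + W**2) + 5*W = 1 + W**2 + 5*W)
(3*X(5))*d(A(3), 2 - 2*1) = (3*(1 + 5**2 + 5*5))*0 = (3*(1 + 25 + 25))*0 = (3*51)*0 = 153*0 = 0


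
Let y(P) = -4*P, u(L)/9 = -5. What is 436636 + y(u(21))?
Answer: 436816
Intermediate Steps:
u(L) = -45 (u(L) = 9*(-5) = -45)
436636 + y(u(21)) = 436636 - 4*(-45) = 436636 + 180 = 436816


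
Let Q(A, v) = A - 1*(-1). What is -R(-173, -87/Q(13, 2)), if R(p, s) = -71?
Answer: 71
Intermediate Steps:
Q(A, v) = 1 + A (Q(A, v) = A + 1 = 1 + A)
-R(-173, -87/Q(13, 2)) = -1*(-71) = 71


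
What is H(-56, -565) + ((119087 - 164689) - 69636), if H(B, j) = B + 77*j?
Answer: -158799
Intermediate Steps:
H(-56, -565) + ((119087 - 164689) - 69636) = (-56 + 77*(-565)) + ((119087 - 164689) - 69636) = (-56 - 43505) + (-45602 - 69636) = -43561 - 115238 = -158799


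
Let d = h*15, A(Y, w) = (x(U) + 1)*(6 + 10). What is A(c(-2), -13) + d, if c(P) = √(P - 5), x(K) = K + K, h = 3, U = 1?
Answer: 93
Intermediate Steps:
x(K) = 2*K
c(P) = √(-5 + P)
A(Y, w) = 48 (A(Y, w) = (2*1 + 1)*(6 + 10) = (2 + 1)*16 = 3*16 = 48)
d = 45 (d = 3*15 = 45)
A(c(-2), -13) + d = 48 + 45 = 93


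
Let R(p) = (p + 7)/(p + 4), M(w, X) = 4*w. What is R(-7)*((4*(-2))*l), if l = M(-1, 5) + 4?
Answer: 0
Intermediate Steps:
R(p) = (7 + p)/(4 + p)
l = 0 (l = 4*(-1) + 4 = -4 + 4 = 0)
R(-7)*((4*(-2))*l) = ((7 - 7)/(4 - 7))*((4*(-2))*0) = (0/(-3))*(-8*0) = -⅓*0*0 = 0*0 = 0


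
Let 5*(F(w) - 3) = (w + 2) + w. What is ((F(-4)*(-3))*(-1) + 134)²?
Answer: 485809/25 ≈ 19432.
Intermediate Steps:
F(w) = 17/5 + 2*w/5 (F(w) = 3 + ((w + 2) + w)/5 = 3 + ((2 + w) + w)/5 = 3 + (2 + 2*w)/5 = 3 + (⅖ + 2*w/5) = 17/5 + 2*w/5)
((F(-4)*(-3))*(-1) + 134)² = (((17/5 + (⅖)*(-4))*(-3))*(-1) + 134)² = (((17/5 - 8/5)*(-3))*(-1) + 134)² = (((9/5)*(-3))*(-1) + 134)² = (-27/5*(-1) + 134)² = (27/5 + 134)² = (697/5)² = 485809/25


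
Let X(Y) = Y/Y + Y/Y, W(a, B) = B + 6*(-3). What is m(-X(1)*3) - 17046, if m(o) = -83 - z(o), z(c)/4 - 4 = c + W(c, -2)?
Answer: -17041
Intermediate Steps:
W(a, B) = -18 + B (W(a, B) = B - 18 = -18 + B)
X(Y) = 2 (X(Y) = 1 + 1 = 2)
z(c) = -64 + 4*c (z(c) = 16 + 4*(c + (-18 - 2)) = 16 + 4*(c - 20) = 16 + 4*(-20 + c) = 16 + (-80 + 4*c) = -64 + 4*c)
m(o) = -19 - 4*o (m(o) = -83 - (-64 + 4*o) = -83 + (64 - 4*o) = -19 - 4*o)
m(-X(1)*3) - 17046 = (-19 - 4*(-1*2)*3) - 17046 = (-19 - (-8)*3) - 17046 = (-19 - 4*(-6)) - 17046 = (-19 + 24) - 17046 = 5 - 17046 = -17041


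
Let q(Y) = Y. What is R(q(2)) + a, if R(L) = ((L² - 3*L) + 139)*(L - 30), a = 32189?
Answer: 28353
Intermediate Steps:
R(L) = (-30 + L)*(139 + L² - 3*L) (R(L) = (139 + L² - 3*L)*(-30 + L) = (-30 + L)*(139 + L² - 3*L))
R(q(2)) + a = (-4170 + 2³ - 33*2² + 229*2) + 32189 = (-4170 + 8 - 33*4 + 458) + 32189 = (-4170 + 8 - 132 + 458) + 32189 = -3836 + 32189 = 28353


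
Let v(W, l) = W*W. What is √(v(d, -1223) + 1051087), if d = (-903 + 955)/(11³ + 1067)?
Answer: √1511043722963/1199 ≈ 1025.2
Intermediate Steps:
d = 26/1199 (d = 52/(1331 + 1067) = 52/2398 = 52*(1/2398) = 26/1199 ≈ 0.021685)
v(W, l) = W²
√(v(d, -1223) + 1051087) = √((26/1199)² + 1051087) = √(676/1437601 + 1051087) = √(1511043722963/1437601) = √1511043722963/1199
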